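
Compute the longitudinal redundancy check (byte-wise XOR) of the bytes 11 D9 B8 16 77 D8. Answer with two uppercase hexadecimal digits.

XOR the bytes together:
  start with 0x11
  0x11 ⊕ 0xD9 = 0xC8
  0xC8 ⊕ 0xB8 = 0x70
  0x70 ⊕ 0x16 = 0x66
  0x66 ⊕ 0x77 = 0x11
  0x11 ⊕ 0xD8 = 0xC9

C9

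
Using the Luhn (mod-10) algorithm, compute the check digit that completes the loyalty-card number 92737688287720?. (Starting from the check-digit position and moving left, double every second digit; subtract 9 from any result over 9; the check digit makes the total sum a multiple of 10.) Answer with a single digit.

Partial digits right→left: 0 2 7 7 8 2 8 8 6 7 3 7 2 9
Double every second digit counting from the check-digit position (so the 1st, 3rd, 5th, ... of the partial from the right).
  doubled (with −9 where >9): 0 5 7 7 3 6 4 → sum 32
  kept as-is: 2 7 2 8 7 7 9 → sum 42
Total = 32 + 42 = 74.
Check digit = (10 − (74 mod 10)) mod 10 = 6.

6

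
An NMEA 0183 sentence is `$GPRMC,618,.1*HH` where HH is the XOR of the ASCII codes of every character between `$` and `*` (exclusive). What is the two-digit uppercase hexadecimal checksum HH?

6B

XOR the ASCII codes of the payload characters:
  'G' = 0x47 → acc = 0x47
  'P' = 0x50 → acc = 0x17
  'R' = 0x52 → acc = 0x45
  'M' = 0x4D → acc = 0x08
  'C' = 0x43 → acc = 0x4B
  ',' = 0x2C → acc = 0x67
  '6' = 0x36 → acc = 0x51
  '1' = 0x31 → acc = 0x60
  '8' = 0x38 → acc = 0x58
  ',' = 0x2C → acc = 0x74
  '.' = 0x2E → acc = 0x5A
  '1' = 0x31 → acc = 0x6B
Checksum = 0x6B.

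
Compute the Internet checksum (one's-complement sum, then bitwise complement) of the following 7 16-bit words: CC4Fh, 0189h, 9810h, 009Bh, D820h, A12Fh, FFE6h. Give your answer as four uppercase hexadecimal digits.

One's-complement addition (fold any carry out of bit 15 back into bit 0):
  0xCC4F + 0x0189 = 0x0CDD8
  0xCDD8 + 0x9810 = 0x165E8 → wrap carry → 0x65E9
  0x65E9 + 0x009B = 0x06684
  0x6684 + 0xD820 = 0x13EA4 → wrap carry → 0x3EA5
  0x3EA5 + 0xA12F = 0x0DFD4
  0xDFD4 + 0xFFE6 = 0x1DFBA → wrap carry → 0xDFBB
One's-complement sum = 0xDFBB.
Checksum = ~0xDFBB & 0xFFFF = 0x2044.

2044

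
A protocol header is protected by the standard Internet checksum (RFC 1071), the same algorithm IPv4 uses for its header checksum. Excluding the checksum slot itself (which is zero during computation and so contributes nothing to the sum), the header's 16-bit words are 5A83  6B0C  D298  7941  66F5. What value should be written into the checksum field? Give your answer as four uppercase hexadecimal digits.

One's-complement addition (fold any carry out of bit 15 back into bit 0):
  0x5A83 + 0x6B0C = 0x0C58F
  0xC58F + 0xD298 = 0x19827 → wrap carry → 0x9828
  0x9828 + 0x7941 = 0x11169 → wrap carry → 0x116A
  0x116A + 0x66F5 = 0x0785F
One's-complement sum = 0x785F.
Checksum = ~0x785F & 0xFFFF = 0x87A0.

87A0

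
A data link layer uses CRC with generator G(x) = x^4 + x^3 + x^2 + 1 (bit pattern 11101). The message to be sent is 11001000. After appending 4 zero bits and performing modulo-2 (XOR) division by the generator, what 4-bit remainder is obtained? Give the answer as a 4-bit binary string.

Append 4 zeros: 110010000000. Divide by 11101 (XOR where the leading bit is 1):
  pos 0: 11001 XOR 11101 = 00100
  pos 2: 10000 XOR 11101 = 01101
  pos 3: 11010 XOR 11101 = 00111
  pos 5: 11100 XOR 11101 = 00001
Remainder (last 4 bits) = 0100. This is the CRC / FCS.

0100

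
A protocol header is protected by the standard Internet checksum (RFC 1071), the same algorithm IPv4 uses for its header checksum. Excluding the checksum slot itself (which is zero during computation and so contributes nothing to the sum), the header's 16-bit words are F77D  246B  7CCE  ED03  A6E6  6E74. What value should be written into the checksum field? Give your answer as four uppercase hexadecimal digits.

64E9

One's-complement addition (fold any carry out of bit 15 back into bit 0):
  0xF77D + 0x246B = 0x11BE8 → wrap carry → 0x1BE9
  0x1BE9 + 0x7CCE = 0x098B7
  0x98B7 + 0xED03 = 0x185BA → wrap carry → 0x85BB
  0x85BB + 0xA6E6 = 0x12CA1 → wrap carry → 0x2CA2
  0x2CA2 + 0x6E74 = 0x09B16
One's-complement sum = 0x9B16.
Checksum = ~0x9B16 & 0xFFFF = 0x64E9.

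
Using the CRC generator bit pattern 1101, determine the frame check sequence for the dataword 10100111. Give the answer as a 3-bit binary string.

110

Append 3 zeros: 10100111000. Divide by 1101 (XOR where the leading bit is 1):
  pos 0: 1010 XOR 1101 = 0111
  pos 1: 1110 XOR 1101 = 0011
  pos 3: 1111 XOR 1101 = 0010
  pos 5: 1010 XOR 1101 = 0111
  pos 6: 1110 XOR 1101 = 0011
Remainder (last 3 bits) = 110. This is the CRC / FCS.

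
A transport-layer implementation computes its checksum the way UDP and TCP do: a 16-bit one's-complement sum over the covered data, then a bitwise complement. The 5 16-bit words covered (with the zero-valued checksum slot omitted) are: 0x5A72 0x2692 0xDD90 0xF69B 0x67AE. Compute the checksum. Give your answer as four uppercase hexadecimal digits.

One's-complement addition (fold any carry out of bit 15 back into bit 0):
  0x5A72 + 0x2692 = 0x08104
  0x8104 + 0xDD90 = 0x15E94 → wrap carry → 0x5E95
  0x5E95 + 0xF69B = 0x15530 → wrap carry → 0x5531
  0x5531 + 0x67AE = 0x0BCDF
One's-complement sum = 0xBCDF.
Checksum = ~0xBCDF & 0xFFFF = 0x4320.

4320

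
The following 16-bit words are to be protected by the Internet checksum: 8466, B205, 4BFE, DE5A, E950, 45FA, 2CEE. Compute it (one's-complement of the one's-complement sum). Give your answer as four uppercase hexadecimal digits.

One's-complement addition (fold any carry out of bit 15 back into bit 0):
  0x8466 + 0xB205 = 0x1366B → wrap carry → 0x366C
  0x366C + 0x4BFE = 0x0826A
  0x826A + 0xDE5A = 0x160C4 → wrap carry → 0x60C5
  0x60C5 + 0xE950 = 0x14A15 → wrap carry → 0x4A16
  0x4A16 + 0x45FA = 0x09010
  0x9010 + 0x2CEE = 0x0BCFE
One's-complement sum = 0xBCFE.
Checksum = ~0xBCFE & 0xFFFF = 0x4301.

4301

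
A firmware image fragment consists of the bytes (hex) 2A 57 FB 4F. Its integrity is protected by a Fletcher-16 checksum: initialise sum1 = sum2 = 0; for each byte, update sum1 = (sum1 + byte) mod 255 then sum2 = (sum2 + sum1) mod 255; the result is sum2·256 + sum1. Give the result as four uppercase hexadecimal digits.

Running sums (mod 255):
  after byte 0 (2A): sum1=42, sum2=42
  after byte 1 (57): sum1=129, sum2=171
  after byte 2 (FB): sum1=125, sum2=41
  after byte 3 (4F): sum1=204, sum2=245
Checksum = sum2·256 + sum1 = 245·256 + 204 = 62924 = 0xF5CC.

F5CC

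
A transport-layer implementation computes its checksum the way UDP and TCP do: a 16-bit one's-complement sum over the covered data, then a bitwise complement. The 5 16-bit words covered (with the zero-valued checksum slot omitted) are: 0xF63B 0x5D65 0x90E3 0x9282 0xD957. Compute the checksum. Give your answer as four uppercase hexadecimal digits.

One's-complement addition (fold any carry out of bit 15 back into bit 0):
  0xF63B + 0x5D65 = 0x153A0 → wrap carry → 0x53A1
  0x53A1 + 0x90E3 = 0x0E484
  0xE484 + 0x9282 = 0x17706 → wrap carry → 0x7707
  0x7707 + 0xD957 = 0x1505E → wrap carry → 0x505F
One's-complement sum = 0x505F.
Checksum = ~0x505F & 0xFFFF = 0xAFA0.

AFA0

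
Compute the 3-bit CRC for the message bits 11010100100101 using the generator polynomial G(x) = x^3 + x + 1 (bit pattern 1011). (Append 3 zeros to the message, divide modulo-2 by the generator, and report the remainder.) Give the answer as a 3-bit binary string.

Append 3 zeros: 11010100100101000. Divide by 1011 (XOR where the leading bit is 1):
  pos 0: 1101 XOR 1011 = 0110
  pos 1: 1100 XOR 1011 = 0111
  pos 2: 1111 XOR 1011 = 0100
  pos 3: 1000 XOR 1011 = 0011
  pos 5: 1101 XOR 1011 = 0110
  pos 6: 1100 XOR 1011 = 0111
  pos 7: 1110 XOR 1011 = 0101
  pos 8: 1011 XOR 1011 = 0000
  pos 13: 1000 XOR 1011 = 0011
Remainder (last 3 bits) = 011. This is the CRC / FCS.

011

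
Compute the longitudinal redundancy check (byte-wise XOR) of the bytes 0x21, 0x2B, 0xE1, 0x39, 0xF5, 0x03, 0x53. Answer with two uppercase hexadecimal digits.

XOR the bytes together:
  start with 0x21
  0x21 ⊕ 0x2B = 0x0A
  0x0A ⊕ 0xE1 = 0xEB
  0xEB ⊕ 0x39 = 0xD2
  0xD2 ⊕ 0xF5 = 0x27
  0x27 ⊕ 0x03 = 0x24
  0x24 ⊕ 0x53 = 0x77

77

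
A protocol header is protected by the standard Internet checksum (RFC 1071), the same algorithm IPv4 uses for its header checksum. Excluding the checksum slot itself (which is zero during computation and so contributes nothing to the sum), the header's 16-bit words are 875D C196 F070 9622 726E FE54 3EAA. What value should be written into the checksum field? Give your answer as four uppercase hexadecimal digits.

810A

One's-complement addition (fold any carry out of bit 15 back into bit 0):
  0x875D + 0xC196 = 0x148F3 → wrap carry → 0x48F4
  0x48F4 + 0xF070 = 0x13964 → wrap carry → 0x3965
  0x3965 + 0x9622 = 0x0CF87
  0xCF87 + 0x726E = 0x141F5 → wrap carry → 0x41F6
  0x41F6 + 0xFE54 = 0x1404A → wrap carry → 0x404B
  0x404B + 0x3EAA = 0x07EF5
One's-complement sum = 0x7EF5.
Checksum = ~0x7EF5 & 0xFFFF = 0x810A.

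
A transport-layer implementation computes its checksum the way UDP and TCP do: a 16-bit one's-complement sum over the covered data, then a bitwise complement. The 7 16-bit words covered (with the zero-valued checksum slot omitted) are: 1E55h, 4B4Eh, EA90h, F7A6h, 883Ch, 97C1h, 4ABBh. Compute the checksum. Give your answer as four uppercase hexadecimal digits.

One's-complement addition (fold any carry out of bit 15 back into bit 0):
  0x1E55 + 0x4B4E = 0x069A3
  0x69A3 + 0xEA90 = 0x15433 → wrap carry → 0x5434
  0x5434 + 0xF7A6 = 0x14BDA → wrap carry → 0x4BDB
  0x4BDB + 0x883C = 0x0D417
  0xD417 + 0x97C1 = 0x16BD8 → wrap carry → 0x6BD9
  0x6BD9 + 0x4ABB = 0x0B694
One's-complement sum = 0xB694.
Checksum = ~0xB694 & 0xFFFF = 0x496B.

496B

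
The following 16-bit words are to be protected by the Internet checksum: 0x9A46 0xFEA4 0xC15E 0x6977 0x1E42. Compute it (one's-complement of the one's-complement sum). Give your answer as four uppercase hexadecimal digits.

1DFC

One's-complement addition (fold any carry out of bit 15 back into bit 0):
  0x9A46 + 0xFEA4 = 0x198EA → wrap carry → 0x98EB
  0x98EB + 0xC15E = 0x15A49 → wrap carry → 0x5A4A
  0x5A4A + 0x6977 = 0x0C3C1
  0xC3C1 + 0x1E42 = 0x0E203
One's-complement sum = 0xE203.
Checksum = ~0xE203 & 0xFFFF = 0x1DFC.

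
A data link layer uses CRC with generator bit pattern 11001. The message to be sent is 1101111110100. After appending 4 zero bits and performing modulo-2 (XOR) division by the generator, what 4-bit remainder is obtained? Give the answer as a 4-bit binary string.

Append 4 zeros: 11011111101000000. Divide by 11001 (XOR where the leading bit is 1):
  pos 0: 11011 XOR 11001 = 00010
  pos 3: 10111 XOR 11001 = 01110
  pos 4: 11101 XOR 11001 = 00100
  pos 6: 10001 XOR 11001 = 01000
  pos 7: 10000 XOR 11001 = 01001
  pos 8: 10010 XOR 11001 = 01011
  pos 9: 10110 XOR 11001 = 01111
  pos 10: 11110 XOR 11001 = 00111
  pos 12: 11100 XOR 11001 = 00101
Remainder (last 4 bits) = 0101. This is the CRC / FCS.

0101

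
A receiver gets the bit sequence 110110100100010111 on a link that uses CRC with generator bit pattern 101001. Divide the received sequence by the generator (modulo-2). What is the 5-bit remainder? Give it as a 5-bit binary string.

Modulo-2 division of 110110100100010111 by 101001:
  pos 0: 110110 XOR 101001 = 011111
  pos 1: 111111 XOR 101001 = 010110
  pos 2: 101100 XOR 101001 = 000101
  pos 5: 101010 XOR 101001 = 000011
  pos 9: 110010 XOR 101001 = 011011
  pos 10: 110111 XOR 101001 = 011110
  pos 11: 111101 XOR 101001 = 010100
  pos 12: 101001 XOR 101001 = 000000
Remainder = 00000 (zero — the frame passes the CRC check).

00000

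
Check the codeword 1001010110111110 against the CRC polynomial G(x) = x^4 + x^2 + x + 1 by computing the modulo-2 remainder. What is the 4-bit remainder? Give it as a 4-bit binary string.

0000

Modulo-2 division of 1001010110111110 by 10111:
  pos 0: 10010 XOR 10111 = 00101
  pos 2: 10110 XOR 10111 = 00001
  pos 6: 11101 XOR 10111 = 01010
  pos 7: 10101 XOR 10111 = 00010
  pos 10: 10111 XOR 10111 = 00000
Remainder = 0000 (zero — the frame passes the CRC check).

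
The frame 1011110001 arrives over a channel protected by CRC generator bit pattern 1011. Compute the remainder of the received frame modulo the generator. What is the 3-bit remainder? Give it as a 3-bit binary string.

Modulo-2 division of 1011110001 by 1011:
  pos 0: 1011 XOR 1011 = 0000
  pos 4: 1100 XOR 1011 = 0111
  pos 5: 1110 XOR 1011 = 0101
  pos 6: 1011 XOR 1011 = 0000
Remainder = 000 (zero — the frame passes the CRC check).

000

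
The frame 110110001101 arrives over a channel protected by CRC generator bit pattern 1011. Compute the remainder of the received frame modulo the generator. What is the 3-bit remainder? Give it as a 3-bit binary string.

Modulo-2 division of 110110001101 by 1011:
  pos 0: 1101 XOR 1011 = 0110
  pos 1: 1101 XOR 1011 = 0110
  pos 2: 1100 XOR 1011 = 0111
  pos 3: 1110 XOR 1011 = 0101
  pos 4: 1010 XOR 1011 = 0001
  pos 7: 1110 XOR 1011 = 0101
  pos 8: 1011 XOR 1011 = 0000
Remainder = 000 (zero — the frame passes the CRC check).

000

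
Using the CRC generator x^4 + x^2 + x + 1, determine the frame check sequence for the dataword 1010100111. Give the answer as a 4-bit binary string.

1010

Append 4 zeros: 10101001110000. Divide by 10111 (XOR where the leading bit is 1):
  pos 0: 10101 XOR 10111 = 00010
  pos 3: 10001 XOR 10111 = 00110
  pos 5: 11011 XOR 10111 = 01100
  pos 6: 11000 XOR 10111 = 01111
  pos 7: 11110 XOR 10111 = 01001
  pos 8: 10010 XOR 10111 = 00101
Remainder (last 4 bits) = 1010. This is the CRC / FCS.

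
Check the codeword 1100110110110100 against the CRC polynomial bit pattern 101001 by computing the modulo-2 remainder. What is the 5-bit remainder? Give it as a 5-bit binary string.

10011

Modulo-2 division of 1100110110110100 by 101001:
  pos 0: 110011 XOR 101001 = 011010
  pos 1: 110100 XOR 101001 = 011101
  pos 2: 111011 XOR 101001 = 010010
  pos 3: 100101 XOR 101001 = 001100
  pos 5: 110001 XOR 101001 = 011000
  pos 6: 110001 XOR 101001 = 011000
  pos 7: 110000 XOR 101001 = 011001
  pos 8: 110011 XOR 101001 = 011010
  pos 9: 110100 XOR 101001 = 011101
  pos 10: 111010 XOR 101001 = 010011
Remainder = 10011 (nonzero — an error is detected).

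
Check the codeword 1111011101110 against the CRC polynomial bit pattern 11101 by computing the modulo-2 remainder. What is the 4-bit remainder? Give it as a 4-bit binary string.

0000

Modulo-2 division of 1111011101110 by 11101:
  pos 0: 11110 XOR 11101 = 00011
  pos 3: 11111 XOR 11101 = 00010
  pos 6: 10011 XOR 11101 = 01110
  pos 7: 11101 XOR 11101 = 00000
Remainder = 0000 (zero — the frame passes the CRC check).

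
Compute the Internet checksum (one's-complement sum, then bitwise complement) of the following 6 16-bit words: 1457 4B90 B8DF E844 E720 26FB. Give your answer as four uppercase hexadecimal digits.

One's-complement addition (fold any carry out of bit 15 back into bit 0):
  0x1457 + 0x4B90 = 0x05FE7
  0x5FE7 + 0xB8DF = 0x118C6 → wrap carry → 0x18C7
  0x18C7 + 0xE844 = 0x1010B → wrap carry → 0x010C
  0x010C + 0xE720 = 0x0E82C
  0xE82C + 0x26FB = 0x10F27 → wrap carry → 0x0F28
One's-complement sum = 0x0F28.
Checksum = ~0x0F28 & 0xFFFF = 0xF0D7.

F0D7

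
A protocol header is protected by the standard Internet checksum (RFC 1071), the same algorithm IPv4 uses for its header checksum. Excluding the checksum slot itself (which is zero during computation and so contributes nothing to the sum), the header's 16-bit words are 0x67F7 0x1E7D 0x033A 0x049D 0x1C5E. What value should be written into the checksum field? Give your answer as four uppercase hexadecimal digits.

5556

One's-complement addition (fold any carry out of bit 15 back into bit 0):
  0x67F7 + 0x1E7D = 0x08674
  0x8674 + 0x033A = 0x089AE
  0x89AE + 0x049D = 0x08E4B
  0x8E4B + 0x1C5E = 0x0AAA9
One's-complement sum = 0xAAA9.
Checksum = ~0xAAA9 & 0xFFFF = 0x5556.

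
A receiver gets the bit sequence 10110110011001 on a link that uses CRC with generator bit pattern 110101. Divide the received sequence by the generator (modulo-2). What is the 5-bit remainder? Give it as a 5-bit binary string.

Modulo-2 division of 10110110011001 by 110101:
  pos 0: 101101 XOR 110101 = 011000
  pos 1: 110001 XOR 110101 = 000100
  pos 4: 100001 XOR 110101 = 010100
  pos 5: 101001 XOR 110101 = 011100
  pos 6: 111000 XOR 110101 = 001101
  pos 8: 110101 XOR 110101 = 000000
Remainder = 00000 (zero — the frame passes the CRC check).

00000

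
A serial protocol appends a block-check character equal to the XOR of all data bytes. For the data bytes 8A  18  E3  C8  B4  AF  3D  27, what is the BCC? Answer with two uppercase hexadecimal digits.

B8

XOR the bytes together:
  start with 0x8A
  0x8A ⊕ 0x18 = 0x92
  0x92 ⊕ 0xE3 = 0x71
  0x71 ⊕ 0xC8 = 0xB9
  0xB9 ⊕ 0xB4 = 0x0D
  0x0D ⊕ 0xAF = 0xA2
  0xA2 ⊕ 0x3D = 0x9F
  0x9F ⊕ 0x27 = 0xB8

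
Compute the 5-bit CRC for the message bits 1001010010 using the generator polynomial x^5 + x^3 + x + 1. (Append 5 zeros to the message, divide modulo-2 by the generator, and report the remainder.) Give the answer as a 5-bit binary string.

10010

Append 5 zeros: 100101001000000. Divide by 101011 (XOR where the leading bit is 1):
  pos 0: 100101 XOR 101011 = 001110
  pos 2: 111000 XOR 101011 = 010011
  pos 3: 100111 XOR 101011 = 001100
  pos 5: 110000 XOR 101011 = 011011
  pos 6: 110110 XOR 101011 = 011101
  pos 7: 111010 XOR 101011 = 010001
  pos 8: 100010 XOR 101011 = 001001
Remainder (last 5 bits) = 10010. This is the CRC / FCS.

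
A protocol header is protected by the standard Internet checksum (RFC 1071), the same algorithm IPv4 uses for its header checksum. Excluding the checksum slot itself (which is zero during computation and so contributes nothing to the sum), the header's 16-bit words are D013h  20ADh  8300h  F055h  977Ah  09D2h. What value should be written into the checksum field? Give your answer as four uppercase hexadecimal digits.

One's-complement addition (fold any carry out of bit 15 back into bit 0):
  0xD013 + 0x20AD = 0x0F0C0
  0xF0C0 + 0x8300 = 0x173C0 → wrap carry → 0x73C1
  0x73C1 + 0xF055 = 0x16416 → wrap carry → 0x6417
  0x6417 + 0x977A = 0x0FB91
  0xFB91 + 0x09D2 = 0x10563 → wrap carry → 0x0564
One's-complement sum = 0x0564.
Checksum = ~0x0564 & 0xFFFF = 0xFA9B.

FA9B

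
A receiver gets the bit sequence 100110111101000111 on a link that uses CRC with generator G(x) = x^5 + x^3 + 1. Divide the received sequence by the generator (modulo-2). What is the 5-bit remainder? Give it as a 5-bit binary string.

Modulo-2 division of 100110111101000111 by 101001:
  pos 0: 100110 XOR 101001 = 001111
  pos 2: 111111 XOR 101001 = 010110
  pos 3: 101101 XOR 101001 = 000100
  pos 6: 100101 XOR 101001 = 001100
  pos 8: 110000 XOR 101001 = 011001
  pos 9: 110010 XOR 101001 = 011011
  pos 10: 110111 XOR 101001 = 011110
  pos 11: 111101 XOR 101001 = 010100
  pos 12: 101001 XOR 101001 = 000000
Remainder = 00000 (zero — the frame passes the CRC check).

00000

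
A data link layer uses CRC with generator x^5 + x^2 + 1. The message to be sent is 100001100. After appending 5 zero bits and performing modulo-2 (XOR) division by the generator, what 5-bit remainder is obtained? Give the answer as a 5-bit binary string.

00101

Append 5 zeros: 10000110000000. Divide by 100101 (XOR where the leading bit is 1):
  pos 0: 100001 XOR 100101 = 000100
  pos 3: 100100 XOR 100101 = 000001
  pos 8: 100000 XOR 100101 = 000101
Remainder (last 5 bits) = 00101. This is the CRC / FCS.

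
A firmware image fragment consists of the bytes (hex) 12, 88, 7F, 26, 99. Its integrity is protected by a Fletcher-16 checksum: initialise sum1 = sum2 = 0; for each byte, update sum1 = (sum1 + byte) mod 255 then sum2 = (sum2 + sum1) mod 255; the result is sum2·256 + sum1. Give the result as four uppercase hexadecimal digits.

Running sums (mod 255):
  after byte 0 (12): sum1=18, sum2=18
  after byte 1 (88): sum1=154, sum2=172
  after byte 2 (7F): sum1=26, sum2=198
  after byte 3 (26): sum1=64, sum2=7
  after byte 4 (99): sum1=217, sum2=224
Checksum = sum2·256 + sum1 = 224·256 + 217 = 57561 = 0xE0D9.

E0D9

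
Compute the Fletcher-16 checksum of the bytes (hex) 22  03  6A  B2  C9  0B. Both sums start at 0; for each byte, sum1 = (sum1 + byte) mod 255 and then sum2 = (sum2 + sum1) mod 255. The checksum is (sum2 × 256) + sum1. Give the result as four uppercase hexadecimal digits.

Running sums (mod 255):
  after byte 0 (22): sum1=34, sum2=34
  after byte 1 (03): sum1=37, sum2=71
  after byte 2 (6A): sum1=143, sum2=214
  after byte 3 (B2): sum1=66, sum2=25
  after byte 4 (C9): sum1=12, sum2=37
  after byte 5 (0B): sum1=23, sum2=60
Checksum = sum2·256 + sum1 = 60·256 + 23 = 15383 = 0x3C17.

3C17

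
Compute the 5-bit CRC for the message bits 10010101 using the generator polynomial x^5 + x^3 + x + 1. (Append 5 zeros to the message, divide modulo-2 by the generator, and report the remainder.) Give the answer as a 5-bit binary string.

Append 5 zeros: 1001010100000. Divide by 101011 (XOR where the leading bit is 1):
  pos 0: 100101 XOR 101011 = 001110
  pos 2: 111001 XOR 101011 = 010010
  pos 3: 100100 XOR 101011 = 001111
  pos 5: 111100 XOR 101011 = 010111
  pos 6: 101110 XOR 101011 = 000101
Remainder (last 5 bits) = 01010. This is the CRC / FCS.

01010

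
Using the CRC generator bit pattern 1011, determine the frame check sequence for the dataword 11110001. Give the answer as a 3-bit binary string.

Append 3 zeros: 11110001000. Divide by 1011 (XOR where the leading bit is 1):
  pos 0: 1111 XOR 1011 = 0100
  pos 1: 1000 XOR 1011 = 0011
  pos 3: 1100 XOR 1011 = 0111
  pos 4: 1111 XOR 1011 = 0100
  pos 5: 1000 XOR 1011 = 0011
  pos 7: 1100 XOR 1011 = 0111
Remainder (last 3 bits) = 111. This is the CRC / FCS.

111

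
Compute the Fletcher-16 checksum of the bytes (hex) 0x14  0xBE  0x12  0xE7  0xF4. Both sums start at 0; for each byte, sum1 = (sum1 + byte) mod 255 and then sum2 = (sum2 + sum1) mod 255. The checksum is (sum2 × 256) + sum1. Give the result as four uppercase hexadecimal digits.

Running sums (mod 255):
  after byte 0 (0x14): sum1=20, sum2=20
  after byte 1 (0xBE): sum1=210, sum2=230
  after byte 2 (0x12): sum1=228, sum2=203
  after byte 3 (0xE7): sum1=204, sum2=152
  after byte 4 (0xF4): sum1=193, sum2=90
Checksum = sum2·256 + sum1 = 90·256 + 193 = 23233 = 0x5AC1.

5AC1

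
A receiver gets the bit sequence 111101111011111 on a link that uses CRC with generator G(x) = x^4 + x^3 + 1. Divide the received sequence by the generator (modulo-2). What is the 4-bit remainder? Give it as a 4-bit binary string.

0001

Modulo-2 division of 111101111011111 by 11001:
  pos 0: 11110 XOR 11001 = 00111
  pos 2: 11111 XOR 11001 = 00110
  pos 4: 11011 XOR 11001 = 00010
  pos 7: 10011 XOR 11001 = 01010
  pos 8: 10101 XOR 11001 = 01100
  pos 9: 11001 XOR 11001 = 00000
Remainder = 0001 (nonzero — an error is detected).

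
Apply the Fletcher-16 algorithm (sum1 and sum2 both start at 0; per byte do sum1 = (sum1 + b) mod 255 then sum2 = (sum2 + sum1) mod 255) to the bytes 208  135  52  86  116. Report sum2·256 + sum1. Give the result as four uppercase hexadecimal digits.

EF57

Running sums (mod 255):
  after byte 0 (208): sum1=208, sum2=208
  after byte 1 (135): sum1=88, sum2=41
  after byte 2 (52): sum1=140, sum2=181
  after byte 3 (86): sum1=226, sum2=152
  after byte 4 (116): sum1=87, sum2=239
Checksum = sum2·256 + sum1 = 239·256 + 87 = 61271 = 0xEF57.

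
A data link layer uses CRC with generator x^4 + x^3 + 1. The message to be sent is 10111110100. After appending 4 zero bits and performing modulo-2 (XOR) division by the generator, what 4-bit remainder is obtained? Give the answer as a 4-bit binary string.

Append 4 zeros: 101111101000000. Divide by 11001 (XOR where the leading bit is 1):
  pos 0: 10111 XOR 11001 = 01110
  pos 1: 11101 XOR 11001 = 00100
  pos 3: 10010 XOR 11001 = 01011
  pos 4: 10111 XOR 11001 = 01110
  pos 5: 11100 XOR 11001 = 00101
  pos 7: 10100 XOR 11001 = 01101
  pos 8: 11010 XOR 11001 = 00011
Remainder (last 4 bits) = 1100. This is the CRC / FCS.

1100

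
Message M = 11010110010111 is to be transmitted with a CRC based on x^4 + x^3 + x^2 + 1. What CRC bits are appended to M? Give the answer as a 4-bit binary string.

0001

Append 4 zeros: 110101100101110000. Divide by 11101 (XOR where the leading bit is 1):
  pos 0: 11010 XOR 11101 = 00111
  pos 2: 11111 XOR 11101 = 00010
  pos 5: 10001 XOR 11101 = 01100
  pos 6: 11000 XOR 11101 = 00101
  pos 8: 10111 XOR 11101 = 01010
  pos 9: 10101 XOR 11101 = 01000
  pos 10: 10000 XOR 11101 = 01101
  pos 11: 11010 XOR 11101 = 00111
  pos 13: 11100 XOR 11101 = 00001
Remainder (last 4 bits) = 0001. This is the CRC / FCS.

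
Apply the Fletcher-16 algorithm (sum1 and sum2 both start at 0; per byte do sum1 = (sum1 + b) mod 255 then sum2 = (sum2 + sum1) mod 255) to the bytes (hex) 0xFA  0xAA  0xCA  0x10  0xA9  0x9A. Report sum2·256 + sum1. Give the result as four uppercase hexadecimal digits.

Running sums (mod 255):
  after byte 0 (0xFA): sum1=250, sum2=250
  after byte 1 (0xAA): sum1=165, sum2=160
  after byte 2 (0xCA): sum1=112, sum2=17
  after byte 3 (0x10): sum1=128, sum2=145
  after byte 4 (0xA9): sum1=42, sum2=187
  after byte 5 (0x9A): sum1=196, sum2=128
Checksum = sum2·256 + sum1 = 128·256 + 196 = 32964 = 0x80C4.

80C4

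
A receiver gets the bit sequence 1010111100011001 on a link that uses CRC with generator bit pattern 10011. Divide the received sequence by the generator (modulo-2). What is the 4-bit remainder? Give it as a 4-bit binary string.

Modulo-2 division of 1010111100011001 by 10011:
  pos 0: 10101 XOR 10011 = 00110
  pos 2: 11011 XOR 10011 = 01000
  pos 3: 10001 XOR 10011 = 00010
  pos 6: 10000 XOR 10011 = 00011
  pos 9: 11110 XOR 10011 = 01101
  pos 10: 11010 XOR 10011 = 01001
  pos 11: 10011 XOR 10011 = 00000
Remainder = 0000 (zero — the frame passes the CRC check).

0000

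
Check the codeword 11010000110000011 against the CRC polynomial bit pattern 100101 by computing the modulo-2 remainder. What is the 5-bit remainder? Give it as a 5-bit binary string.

00010

Modulo-2 division of 11010000110000011 by 100101:
  pos 0: 110100 XOR 100101 = 010001
  pos 1: 100010 XOR 100101 = 000111
  pos 4: 111011 XOR 100101 = 011110
  pos 5: 111100 XOR 100101 = 011001
  pos 6: 110010 XOR 100101 = 010111
  pos 7: 101110 XOR 100101 = 001011
  pos 9: 101100 XOR 100101 = 001001
  pos 11: 100111 XOR 100101 = 000010
Remainder = 00010 (nonzero — an error is detected).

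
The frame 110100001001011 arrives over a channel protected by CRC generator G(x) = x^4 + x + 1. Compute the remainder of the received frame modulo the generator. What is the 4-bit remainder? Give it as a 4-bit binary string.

Modulo-2 division of 110100001001011 by 10011:
  pos 0: 11010 XOR 10011 = 01001
  pos 1: 10010 XOR 10011 = 00001
  pos 5: 10010 XOR 10011 = 00001
  pos 9: 10101 XOR 10011 = 00110
Remainder = 1101 (nonzero — an error is detected).

1101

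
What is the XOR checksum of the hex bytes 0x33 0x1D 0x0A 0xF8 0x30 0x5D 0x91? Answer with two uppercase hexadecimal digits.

20

XOR the bytes together:
  start with 0x33
  0x33 ⊕ 0x1D = 0x2E
  0x2E ⊕ 0x0A = 0x24
  0x24 ⊕ 0xF8 = 0xDC
  0xDC ⊕ 0x30 = 0xEC
  0xEC ⊕ 0x5D = 0xB1
  0xB1 ⊕ 0x91 = 0x20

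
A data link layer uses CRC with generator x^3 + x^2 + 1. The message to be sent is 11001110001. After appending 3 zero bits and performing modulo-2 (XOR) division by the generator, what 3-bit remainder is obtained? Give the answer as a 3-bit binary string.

Append 3 zeros: 11001110001000. Divide by 1101 (XOR where the leading bit is 1):
  pos 0: 1100 XOR 1101 = 0001
  pos 3: 1111 XOR 1101 = 0010
  pos 5: 1000 XOR 1101 = 0101
  pos 6: 1010 XOR 1101 = 0111
  pos 7: 1111 XOR 1101 = 0010
  pos 9: 1000 XOR 1101 = 0101
  pos 10: 1010 XOR 1101 = 0111
Remainder (last 3 bits) = 111. This is the CRC / FCS.

111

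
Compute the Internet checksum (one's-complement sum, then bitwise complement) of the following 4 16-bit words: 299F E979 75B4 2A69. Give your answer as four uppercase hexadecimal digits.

4CC9

One's-complement addition (fold any carry out of bit 15 back into bit 0):
  0x299F + 0xE979 = 0x11318 → wrap carry → 0x1319
  0x1319 + 0x75B4 = 0x088CD
  0x88CD + 0x2A69 = 0x0B336
One's-complement sum = 0xB336.
Checksum = ~0xB336 & 0xFFFF = 0x4CC9.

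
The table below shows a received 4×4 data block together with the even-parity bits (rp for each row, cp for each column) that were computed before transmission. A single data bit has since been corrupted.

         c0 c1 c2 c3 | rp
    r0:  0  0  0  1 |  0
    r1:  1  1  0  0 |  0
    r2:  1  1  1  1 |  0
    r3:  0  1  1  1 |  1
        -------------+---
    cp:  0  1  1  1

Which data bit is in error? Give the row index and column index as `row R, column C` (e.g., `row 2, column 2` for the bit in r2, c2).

row 0, column 2

Recompute each row's even parity and compare to rp:
  r0: data parity 1, sent rp 0 → mismatch
  r1: data parity 0, sent rp 0 → ok
  r2: data parity 0, sent rp 0 → ok
  r3: data parity 1, sent rp 1 → ok
Recompute each column's even parity and compare to cp:
  c0: data parity 0, sent cp 0 → ok
  c1: data parity 1, sent cp 1 → ok
  c2: data parity 0, sent cp 1 → mismatch
  c3: data parity 1, sent cp 1 → ok
Exactly one row (r0) and one column (c2) fail → the flipped bit is at their intersection.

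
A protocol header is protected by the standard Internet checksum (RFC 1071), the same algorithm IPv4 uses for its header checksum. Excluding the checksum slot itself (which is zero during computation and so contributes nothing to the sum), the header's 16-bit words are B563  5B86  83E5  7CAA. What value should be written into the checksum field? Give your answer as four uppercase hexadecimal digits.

One's-complement addition (fold any carry out of bit 15 back into bit 0):
  0xB563 + 0x5B86 = 0x110E9 → wrap carry → 0x10EA
  0x10EA + 0x83E5 = 0x094CF
  0x94CF + 0x7CAA = 0x11179 → wrap carry → 0x117A
One's-complement sum = 0x117A.
Checksum = ~0x117A & 0xFFFF = 0xEE85.

EE85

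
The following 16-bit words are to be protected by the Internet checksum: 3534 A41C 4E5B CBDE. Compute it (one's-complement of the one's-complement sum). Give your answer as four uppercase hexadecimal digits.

One's-complement addition (fold any carry out of bit 15 back into bit 0):
  0x3534 + 0xA41C = 0x0D950
  0xD950 + 0x4E5B = 0x127AB → wrap carry → 0x27AC
  0x27AC + 0xCBDE = 0x0F38A
One's-complement sum = 0xF38A.
Checksum = ~0xF38A & 0xFFFF = 0x0C75.

0C75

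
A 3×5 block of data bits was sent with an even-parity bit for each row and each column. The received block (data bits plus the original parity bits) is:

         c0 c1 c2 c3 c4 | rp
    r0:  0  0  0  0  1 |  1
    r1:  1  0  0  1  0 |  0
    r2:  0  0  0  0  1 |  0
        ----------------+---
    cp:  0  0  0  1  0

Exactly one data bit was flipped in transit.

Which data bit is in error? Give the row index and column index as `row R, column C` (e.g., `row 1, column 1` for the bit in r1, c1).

row 2, column 0

Recompute each row's even parity and compare to rp:
  r0: data parity 1, sent rp 1 → ok
  r1: data parity 0, sent rp 0 → ok
  r2: data parity 1, sent rp 0 → mismatch
Recompute each column's even parity and compare to cp:
  c0: data parity 1, sent cp 0 → mismatch
  c1: data parity 0, sent cp 0 → ok
  c2: data parity 0, sent cp 0 → ok
  c3: data parity 1, sent cp 1 → ok
  c4: data parity 0, sent cp 0 → ok
Exactly one row (r2) and one column (c0) fail → the flipped bit is at their intersection.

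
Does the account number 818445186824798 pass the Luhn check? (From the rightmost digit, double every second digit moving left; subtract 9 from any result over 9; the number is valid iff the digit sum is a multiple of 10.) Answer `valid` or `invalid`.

From the right, keep odd positions and double even positions (subtract 9 from any doubled value over 9):
  doubled (positions 2,4,...): 9 8 7 7 1 8 2 → sum 42
  kept (positions 1,3,...): 8 7 2 6 1 4 8 8 → sum 44
Total = 86.
86 mod 10 = 6, so the number is invalid.

invalid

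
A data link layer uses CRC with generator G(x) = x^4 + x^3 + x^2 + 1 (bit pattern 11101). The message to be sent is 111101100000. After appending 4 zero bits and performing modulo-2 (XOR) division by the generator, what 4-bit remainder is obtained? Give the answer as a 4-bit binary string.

0110

Append 4 zeros: 1111011000000000. Divide by 11101 (XOR where the leading bit is 1):
  pos 0: 11110 XOR 11101 = 00011
  pos 3: 11110 XOR 11101 = 00011
  pos 6: 11000 XOR 11101 = 00101
  pos 8: 10100 XOR 11101 = 01001
  pos 9: 10010 XOR 11101 = 01111
  pos 10: 11110 XOR 11101 = 00011
Remainder (last 4 bits) = 0110. This is the CRC / FCS.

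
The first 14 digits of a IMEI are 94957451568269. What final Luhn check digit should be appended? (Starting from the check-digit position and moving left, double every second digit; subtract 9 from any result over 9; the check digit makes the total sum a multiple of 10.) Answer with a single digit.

6

Partial digits right→left: 9 6 2 8 6 5 1 5 4 7 5 9 4 9
Double every second digit counting from the check-digit position (so the 1st, 3rd, 5th, ... of the partial from the right).
  doubled (with −9 where >9): 9 4 3 2 8 1 8 → sum 35
  kept as-is: 6 8 5 5 7 9 9 → sum 49
Total = 35 + 49 = 84.
Check digit = (10 − (84 mod 10)) mod 10 = 6.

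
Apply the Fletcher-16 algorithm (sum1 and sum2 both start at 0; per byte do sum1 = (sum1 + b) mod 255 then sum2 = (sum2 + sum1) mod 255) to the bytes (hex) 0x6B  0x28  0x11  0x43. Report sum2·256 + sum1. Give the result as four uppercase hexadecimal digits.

8BE7

Running sums (mod 255):
  after byte 0 (0x6B): sum1=107, sum2=107
  after byte 1 (0x28): sum1=147, sum2=254
  after byte 2 (0x11): sum1=164, sum2=163
  after byte 3 (0x43): sum1=231, sum2=139
Checksum = sum2·256 + sum1 = 139·256 + 231 = 35815 = 0x8BE7.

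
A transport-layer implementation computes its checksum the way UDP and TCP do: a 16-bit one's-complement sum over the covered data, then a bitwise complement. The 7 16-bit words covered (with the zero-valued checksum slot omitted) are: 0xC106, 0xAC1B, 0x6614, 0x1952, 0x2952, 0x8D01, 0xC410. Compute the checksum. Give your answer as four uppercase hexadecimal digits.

One's-complement addition (fold any carry out of bit 15 back into bit 0):
  0xC106 + 0xAC1B = 0x16D21 → wrap carry → 0x6D22
  0x6D22 + 0x6614 = 0x0D336
  0xD336 + 0x1952 = 0x0EC88
  0xEC88 + 0x2952 = 0x115DA → wrap carry → 0x15DB
  0x15DB + 0x8D01 = 0x0A2DC
  0xA2DC + 0xC410 = 0x166EC → wrap carry → 0x66ED
One's-complement sum = 0x66ED.
Checksum = ~0x66ED & 0xFFFF = 0x9912.

9912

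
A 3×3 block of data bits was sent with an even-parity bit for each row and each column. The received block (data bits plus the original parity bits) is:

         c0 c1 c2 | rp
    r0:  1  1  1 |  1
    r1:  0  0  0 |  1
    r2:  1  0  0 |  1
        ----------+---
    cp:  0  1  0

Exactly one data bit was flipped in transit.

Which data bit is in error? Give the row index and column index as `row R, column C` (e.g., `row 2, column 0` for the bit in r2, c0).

Recompute each row's even parity and compare to rp:
  r0: data parity 1, sent rp 1 → ok
  r1: data parity 0, sent rp 1 → mismatch
  r2: data parity 1, sent rp 1 → ok
Recompute each column's even parity and compare to cp:
  c0: data parity 0, sent cp 0 → ok
  c1: data parity 1, sent cp 1 → ok
  c2: data parity 1, sent cp 0 → mismatch
Exactly one row (r1) and one column (c2) fail → the flipped bit is at their intersection.

row 1, column 2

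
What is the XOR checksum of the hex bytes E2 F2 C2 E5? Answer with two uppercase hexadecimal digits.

37

XOR the bytes together:
  start with 0xE2
  0xE2 ⊕ 0xF2 = 0x10
  0x10 ⊕ 0xC2 = 0xD2
  0xD2 ⊕ 0xE5 = 0x37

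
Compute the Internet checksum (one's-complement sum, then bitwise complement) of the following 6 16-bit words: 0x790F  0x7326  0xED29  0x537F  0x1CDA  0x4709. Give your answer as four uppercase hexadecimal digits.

6F3D

One's-complement addition (fold any carry out of bit 15 back into bit 0):
  0x790F + 0x7326 = 0x0EC35
  0xEC35 + 0xED29 = 0x1D95E → wrap carry → 0xD95F
  0xD95F + 0x537F = 0x12CDE → wrap carry → 0x2CDF
  0x2CDF + 0x1CDA = 0x049B9
  0x49B9 + 0x4709 = 0x090C2
One's-complement sum = 0x90C2.
Checksum = ~0x90C2 & 0xFFFF = 0x6F3D.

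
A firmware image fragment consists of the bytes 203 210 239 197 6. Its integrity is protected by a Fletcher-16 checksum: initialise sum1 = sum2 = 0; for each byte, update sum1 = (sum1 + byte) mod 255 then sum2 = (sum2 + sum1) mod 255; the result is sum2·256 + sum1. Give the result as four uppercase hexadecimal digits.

Running sums (mod 255):
  after byte 0 (203): sum1=203, sum2=203
  after byte 1 (210): sum1=158, sum2=106
  after byte 2 (239): sum1=142, sum2=248
  after byte 3 (197): sum1=84, sum2=77
  after byte 4 (6): sum1=90, sum2=167
Checksum = sum2·256 + sum1 = 167·256 + 90 = 42842 = 0xA75A.

A75A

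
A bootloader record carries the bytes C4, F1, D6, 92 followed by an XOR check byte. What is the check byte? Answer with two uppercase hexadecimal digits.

71

XOR the bytes together:
  start with 0xC4
  0xC4 ⊕ 0xF1 = 0x35
  0x35 ⊕ 0xD6 = 0xE3
  0xE3 ⊕ 0x92 = 0x71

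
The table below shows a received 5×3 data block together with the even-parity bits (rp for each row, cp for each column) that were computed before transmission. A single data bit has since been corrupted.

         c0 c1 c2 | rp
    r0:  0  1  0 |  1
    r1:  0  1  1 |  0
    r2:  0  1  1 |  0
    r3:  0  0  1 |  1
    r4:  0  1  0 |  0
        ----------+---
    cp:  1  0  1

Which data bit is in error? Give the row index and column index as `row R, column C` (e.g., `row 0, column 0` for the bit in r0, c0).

Recompute each row's even parity and compare to rp:
  r0: data parity 1, sent rp 1 → ok
  r1: data parity 0, sent rp 0 → ok
  r2: data parity 0, sent rp 0 → ok
  r3: data parity 1, sent rp 1 → ok
  r4: data parity 1, sent rp 0 → mismatch
Recompute each column's even parity and compare to cp:
  c0: data parity 0, sent cp 1 → mismatch
  c1: data parity 0, sent cp 0 → ok
  c2: data parity 1, sent cp 1 → ok
Exactly one row (r4) and one column (c0) fail → the flipped bit is at their intersection.

row 4, column 0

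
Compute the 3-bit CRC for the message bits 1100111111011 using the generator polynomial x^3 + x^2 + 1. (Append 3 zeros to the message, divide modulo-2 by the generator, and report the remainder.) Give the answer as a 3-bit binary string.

010

Append 3 zeros: 1100111111011000. Divide by 1101 (XOR where the leading bit is 1):
  pos 0: 1100 XOR 1101 = 0001
  pos 3: 1111 XOR 1101 = 0010
  pos 5: 1011 XOR 1101 = 0110
  pos 6: 1101 XOR 1101 = 0000
  pos 11: 1100 XOR 1101 = 0001
Remainder (last 3 bits) = 010. This is the CRC / FCS.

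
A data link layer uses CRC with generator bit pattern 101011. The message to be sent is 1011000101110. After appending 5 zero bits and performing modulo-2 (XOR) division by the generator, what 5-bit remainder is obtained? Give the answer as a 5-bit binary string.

11100

Append 5 zeros: 101100010111000000. Divide by 101011 (XOR where the leading bit is 1):
  pos 0: 101100 XOR 101011 = 000111
  pos 3: 111010 XOR 101011 = 010001
  pos 4: 100011 XOR 101011 = 001000
  pos 6: 100011 XOR 101011 = 001000
  pos 8: 100000 XOR 101011 = 001011
  pos 10: 101100 XOR 101011 = 000111
Remainder (last 5 bits) = 11100. This is the CRC / FCS.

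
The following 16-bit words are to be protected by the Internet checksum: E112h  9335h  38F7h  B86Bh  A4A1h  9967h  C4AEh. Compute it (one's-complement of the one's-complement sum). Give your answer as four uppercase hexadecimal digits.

979C

One's-complement addition (fold any carry out of bit 15 back into bit 0):
  0xE112 + 0x9335 = 0x17447 → wrap carry → 0x7448
  0x7448 + 0x38F7 = 0x0AD3F
  0xAD3F + 0xB86B = 0x165AA → wrap carry → 0x65AB
  0x65AB + 0xA4A1 = 0x10A4C → wrap carry → 0x0A4D
  0x0A4D + 0x9967 = 0x0A3B4
  0xA3B4 + 0xC4AE = 0x16862 → wrap carry → 0x6863
One's-complement sum = 0x6863.
Checksum = ~0x6863 & 0xFFFF = 0x979C.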